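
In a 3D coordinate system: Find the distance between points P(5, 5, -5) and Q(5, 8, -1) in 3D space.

d = √[(x₂-x₁)² + (y₂-y₁)² + (z₂-z₁)²]
  = √[0² + 3² + 4²]
  = √[0 + 9 + 16]
  = √25
  ≈ 5

5


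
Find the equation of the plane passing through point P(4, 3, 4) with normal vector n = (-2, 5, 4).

The plane through P with normal n = (a, b, c) satisfies n·(r - P) = 0,
i.e. ax + by + cz = a·x₀ + b·y₀ + c·z₀.
d = (-2)·4 + 5·3 + 4·4
  = -8 + 15 + 16
  = 23
Equation: -2x + 5y + 4z = 23

-2x + 5y + 4z = 23


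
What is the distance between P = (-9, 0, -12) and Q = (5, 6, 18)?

d = √[(x₂-x₁)² + (y₂-y₁)² + (z₂-z₁)²]
  = √[14² + 6² + 30²]
  = √[196 + 36 + 900]
  = √1132
  ≈ 33.65

33.65


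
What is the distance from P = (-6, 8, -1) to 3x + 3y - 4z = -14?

distance = |a·x₀ + b·y₀ + c·z₀ - d| / √(a² + b² + c²)
  = |3·(-6) + 3·8 + (-4)·(-1) - (-14)| / √(3² + 3² + (-4)²)
  = |-18 + 24 + 4 + 14| / √(9 + 9 + 16)
  = |24| / √34
  = 24 / 5.831
  ≈ 4.116

4.116


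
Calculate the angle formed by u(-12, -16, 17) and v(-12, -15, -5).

u·v = (-12)·(-12) + (-16)·(-15) + 17·(-5) = 144 + 240 - 85 = 299
|u| = √((-12)² + (-16)² + 17²) = √689 ≈ 26.25
|v| = √((-12)² + (-15)² + (-5)²) = √394 ≈ 19.85
cos θ = (u·v)/(|u||v|) = 299/(26.25·19.85) ≈ 0.5739
θ = arccos(0.5739) ≈ 54.98°

54.98°


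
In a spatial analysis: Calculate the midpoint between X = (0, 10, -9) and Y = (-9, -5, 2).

M = ((x₁+x₂)/2, (y₁+y₂)/2, (z₁+z₂)/2)
  = ((0 - 9)/2, (10 - 5)/2, (-9 + 2)/2)
  = (-9/2, 5/2, -7/2)
  = (-4.5, 2.5, -3.5)

(-4.5, 2.5, -3.5)


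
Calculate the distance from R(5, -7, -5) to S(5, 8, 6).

d = √[(x₂-x₁)² + (y₂-y₁)² + (z₂-z₁)²]
  = √[0² + 15² + 11²]
  = √[0 + 225 + 121]
  = √346
  ≈ 18.6

18.6


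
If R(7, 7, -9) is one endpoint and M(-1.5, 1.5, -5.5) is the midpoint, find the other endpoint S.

S = 2M - R
  = (2·(-1.5) - 7, 2·1.5 - 7, 2·(-5.5) - (-9))
  = (-3 - 7, 3 - 7, -11 + 9)
  = (-10, -4, -2)

(-10, -4, -2)


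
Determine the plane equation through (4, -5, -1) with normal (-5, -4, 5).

The plane through P with normal n = (a, b, c) satisfies n·(r - P) = 0,
i.e. ax + by + cz = a·x₀ + b·y₀ + c·z₀.
d = (-5)·4 + (-4)·(-5) + 5·(-1)
  = -20 + 20 - 5
  = -5
Equation: -5x - 4y + 5z = -5

-5x - 4y + 5z = -5


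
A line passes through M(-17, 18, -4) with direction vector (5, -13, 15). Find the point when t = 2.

P(t) = M + t·d
  = (-17 + 5·2, 18 + (-13)·2, -4 + 15·2)
  = (-17 + 10, 18 - 26, -4 + 30)
  = (-7, -8, 26)

(-7, -8, 26)


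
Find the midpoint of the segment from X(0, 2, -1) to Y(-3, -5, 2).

M = ((x₁+x₂)/2, (y₁+y₂)/2, (z₁+z₂)/2)
  = ((0 - 3)/2, (2 - 5)/2, (-1 + 2)/2)
  = (-3/2, -3/2, 1/2)
  = (-1.5, -1.5, 0.5)

(-1.5, -1.5, 0.5)


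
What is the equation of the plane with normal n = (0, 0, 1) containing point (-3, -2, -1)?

The plane through P with normal n = (a, b, c) satisfies n·(r - P) = 0,
i.e. ax + by + cz = a·x₀ + b·y₀ + c·z₀.
d = 0·(-3) + 0·(-2) + 1·(-1)
  = 0 + 0 - 1
  = -1
Equation: z = -1

z = -1


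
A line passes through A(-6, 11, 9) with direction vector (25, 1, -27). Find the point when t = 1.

P(t) = A + t·d
  = (-6 + 25·1, 11 + 1·1, 9 + (-27)·1)
  = (-6 + 25, 11 + 1, 9 - 27)
  = (19, 12, -18)

(19, 12, -18)


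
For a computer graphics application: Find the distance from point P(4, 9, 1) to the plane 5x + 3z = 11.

distance = |a·x₀ + b·y₀ + c·z₀ - d| / √(a² + b² + c²)
  = |5·4 + 0·9 + 3·1 - 11| / √(5² + 0² + 3²)
  = |20 + 0 + 3 - 11| / √(25 + 0 + 9)
  = |12| / √34
  = 12 / 5.831
  ≈ 2.058

2.058


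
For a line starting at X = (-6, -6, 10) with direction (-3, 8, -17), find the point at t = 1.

P(t) = X + t·d
  = (-6 + (-3)·1, -6 + 8·1, 10 + (-17)·1)
  = (-6 - 3, -6 + 8, 10 - 17)
  = (-9, 2, -7)

(-9, 2, -7)


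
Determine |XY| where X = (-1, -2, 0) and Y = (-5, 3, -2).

d = √[(x₂-x₁)² + (y₂-y₁)² + (z₂-z₁)²]
  = √[(-4)² + 5² + (-2)²]
  = √[16 + 25 + 4]
  = √45
  ≈ 6.708

6.708


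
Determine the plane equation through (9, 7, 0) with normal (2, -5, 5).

The plane through P with normal n = (a, b, c) satisfies n·(r - P) = 0,
i.e. ax + by + cz = a·x₀ + b·y₀ + c·z₀.
d = 2·9 + (-5)·7 + 5·0
  = 18 - 35 + 0
  = -17
Equation: 2x - 5y + 5z = -17

2x - 5y + 5z = -17


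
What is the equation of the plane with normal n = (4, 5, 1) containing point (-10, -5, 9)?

The plane through P with normal n = (a, b, c) satisfies n·(r - P) = 0,
i.e. ax + by + cz = a·x₀ + b·y₀ + c·z₀.
d = 4·(-10) + 5·(-5) + 1·9
  = -40 - 25 + 9
  = -56
Equation: 4x + 5y + z = -56

4x + 5y + z = -56


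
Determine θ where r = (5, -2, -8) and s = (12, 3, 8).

r·s = 5·12 + (-2)·3 + (-8)·8 = 60 - 6 - 64 = -10
|r| = √(5² + (-2)² + (-8)²) = √93 ≈ 9.644
|s| = √(12² + 3² + 8²) = √217 ≈ 14.73
cos θ = (r·s)/(|r||s|) = -10/(9.644·14.73) ≈ -0.07039
θ = arccos(-0.07039) ≈ 94.04°

94.04°


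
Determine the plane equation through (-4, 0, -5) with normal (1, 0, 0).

The plane through P with normal n = (a, b, c) satisfies n·(r - P) = 0,
i.e. ax + by + cz = a·x₀ + b·y₀ + c·z₀.
d = 1·(-4) + 0·0 + 0·(-5)
  = -4 + 0 + 0
  = -4
Equation: x = -4

x = -4


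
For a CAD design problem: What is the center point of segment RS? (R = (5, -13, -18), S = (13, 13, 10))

M = ((x₁+x₂)/2, (y₁+y₂)/2, (z₁+z₂)/2)
  = ((5 + 13)/2, (-13 + 13)/2, (-18 + 10)/2)
  = (18/2, 0/2, -8/2)
  = (9, 0, -4)

(9, 0, -4)


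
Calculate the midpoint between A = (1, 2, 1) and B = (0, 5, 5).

M = ((x₁+x₂)/2, (y₁+y₂)/2, (z₁+z₂)/2)
  = ((1 + 0)/2, (2 + 5)/2, (1 + 5)/2)
  = (1/2, 7/2, 6/2)
  = (0.5, 3.5, 3)

(0.5, 3.5, 3)


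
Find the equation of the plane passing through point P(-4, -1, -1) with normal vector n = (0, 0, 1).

The plane through P with normal n = (a, b, c) satisfies n·(r - P) = 0,
i.e. ax + by + cz = a·x₀ + b·y₀ + c·z₀.
d = 0·(-4) + 0·(-1) + 1·(-1)
  = 0 + 0 - 1
  = -1
Equation: z = -1

z = -1


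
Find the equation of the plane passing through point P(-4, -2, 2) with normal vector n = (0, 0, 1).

The plane through P with normal n = (a, b, c) satisfies n·(r - P) = 0,
i.e. ax + by + cz = a·x₀ + b·y₀ + c·z₀.
d = 0·(-4) + 0·(-2) + 1·2
  = 0 + 0 + 2
  = 2
Equation: z = 2

z = 2


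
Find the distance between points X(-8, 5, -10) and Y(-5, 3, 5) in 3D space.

d = √[(x₂-x₁)² + (y₂-y₁)² + (z₂-z₁)²]
  = √[3² + (-2)² + 15²]
  = √[9 + 4 + 225]
  = √238
  ≈ 15.43

15.43


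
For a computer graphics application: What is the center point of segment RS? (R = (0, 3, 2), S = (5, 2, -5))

M = ((x₁+x₂)/2, (y₁+y₂)/2, (z₁+z₂)/2)
  = ((0 + 5)/2, (3 + 2)/2, (2 - 5)/2)
  = (5/2, 5/2, -3/2)
  = (2.5, 2.5, -1.5)

(2.5, 2.5, -1.5)


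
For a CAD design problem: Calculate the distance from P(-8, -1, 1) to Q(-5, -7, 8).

d = √[(x₂-x₁)² + (y₂-y₁)² + (z₂-z₁)²]
  = √[3² + (-6)² + 7²]
  = √[9 + 36 + 49]
  = √94
  ≈ 9.695

9.695


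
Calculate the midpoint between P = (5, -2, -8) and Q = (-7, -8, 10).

M = ((x₁+x₂)/2, (y₁+y₂)/2, (z₁+z₂)/2)
  = ((5 - 7)/2, (-2 - 8)/2, (-8 + 10)/2)
  = (-2/2, -10/2, 2/2)
  = (-1, -5, 1)

(-1, -5, 1)


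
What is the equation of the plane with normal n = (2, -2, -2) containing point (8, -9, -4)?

The plane through P with normal n = (a, b, c) satisfies n·(r - P) = 0,
i.e. ax + by + cz = a·x₀ + b·y₀ + c·z₀.
d = 2·8 + (-2)·(-9) + (-2)·(-4)
  = 16 + 18 + 8
  = 42
Equation: 2x - 2y - 2z = 42

2x - 2y - 2z = 42


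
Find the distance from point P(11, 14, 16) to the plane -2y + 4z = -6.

distance = |a·x₀ + b·y₀ + c·z₀ - d| / √(a² + b² + c²)
  = |0·11 + (-2)·14 + 4·16 - (-6)| / √(0² + (-2)² + 4²)
  = |0 - 28 + 64 + 6| / √(0 + 4 + 16)
  = |42| / √20
  = 42 / 4.472
  ≈ 9.391

9.391


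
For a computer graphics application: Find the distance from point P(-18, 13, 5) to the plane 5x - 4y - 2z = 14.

distance = |a·x₀ + b·y₀ + c·z₀ - d| / √(a² + b² + c²)
  = |5·(-18) + (-4)·13 + (-2)·5 - 14| / √(5² + (-4)² + (-2)²)
  = |-90 - 52 - 10 - 14| / √(25 + 16 + 4)
  = |-166| / √45
  = 166 / 6.708
  ≈ 24.75

24.75


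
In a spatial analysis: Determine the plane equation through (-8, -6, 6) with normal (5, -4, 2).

The plane through P with normal n = (a, b, c) satisfies n·(r - P) = 0,
i.e. ax + by + cz = a·x₀ + b·y₀ + c·z₀.
d = 5·(-8) + (-4)·(-6) + 2·6
  = -40 + 24 + 12
  = -4
Equation: 5x - 4y + 2z = -4

5x - 4y + 2z = -4


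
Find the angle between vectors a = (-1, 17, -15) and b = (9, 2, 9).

a·b = (-1)·9 + 17·2 + (-15)·9 = -9 + 34 - 135 = -110
|a| = √((-1)² + 17² + (-15)²) = √515 ≈ 22.69
|b| = √(9² + 2² + 9²) = √166 ≈ 12.88
cos θ = (a·b)/(|a||b|) = -110/(22.69·12.88) ≈ -0.3762
θ = arccos(-0.3762) ≈ 112.1°

112.1°


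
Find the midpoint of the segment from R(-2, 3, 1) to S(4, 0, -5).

M = ((x₁+x₂)/2, (y₁+y₂)/2, (z₁+z₂)/2)
  = ((-2 + 4)/2, (3 + 0)/2, (1 - 5)/2)
  = (2/2, 3/2, -4/2)
  = (1, 1.5, -2)

(1, 1.5, -2)


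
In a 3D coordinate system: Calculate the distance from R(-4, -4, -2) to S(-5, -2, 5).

d = √[(x₂-x₁)² + (y₂-y₁)² + (z₂-z₁)²]
  = √[(-1)² + 2² + 7²]
  = √[1 + 4 + 49]
  = √54
  ≈ 7.348

7.348


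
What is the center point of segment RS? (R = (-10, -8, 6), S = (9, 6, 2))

M = ((x₁+x₂)/2, (y₁+y₂)/2, (z₁+z₂)/2)
  = ((-10 + 9)/2, (-8 + 6)/2, (6 + 2)/2)
  = (-1/2, -2/2, 8/2)
  = (-0.5, -1, 4)

(-0.5, -1, 4)


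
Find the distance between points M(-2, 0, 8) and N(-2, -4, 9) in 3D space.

d = √[(x₂-x₁)² + (y₂-y₁)² + (z₂-z₁)²]
  = √[0² + (-4)² + 1²]
  = √[0 + 16 + 1]
  = √17
  ≈ 4.123

4.123


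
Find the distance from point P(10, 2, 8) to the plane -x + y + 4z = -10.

distance = |a·x₀ + b·y₀ + c·z₀ - d| / √(a² + b² + c²)
  = |(-1)·10 + 1·2 + 4·8 - (-10)| / √((-1)² + 1² + 4²)
  = |-10 + 2 + 32 + 10| / √(1 + 1 + 16)
  = |34| / √18
  = 34 / 4.243
  ≈ 8.014

8.014


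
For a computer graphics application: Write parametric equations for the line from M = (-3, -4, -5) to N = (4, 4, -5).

Direction vector d = N - M = (4 + 3, 4 + 4, -5 + 5) = (7, 8, 0)
Parametric form r = M + t·d:
x = -3 + 7t, y = -4 + 8t, z = -5

x = -3 + 7t, y = -4 + 8t, z = -5


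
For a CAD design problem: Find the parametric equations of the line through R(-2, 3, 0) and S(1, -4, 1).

Direction vector d = S - R = (1 + 2, -4 - 3, 1 + 0) = (3, -7, 1)
Parametric form r = R + t·d:
x = -2 + 3t, y = 3 - 7t, z = 0 + t

x = -2 + 3t, y = 3 - 7t, z = 0 + t


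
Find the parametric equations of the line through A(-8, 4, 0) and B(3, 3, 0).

Direction vector d = B - A = (3 + 8, 3 - 4, 0 + 0) = (11, -1, 0)
Parametric form r = A + t·d:
x = -8 + 11t, y = 4 - t, z = 0

x = -8 + 11t, y = 4 - t, z = 0


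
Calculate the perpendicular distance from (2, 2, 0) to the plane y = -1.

distance = |a·x₀ + b·y₀ + c·z₀ - d| / √(a² + b² + c²)
  = |0·2 + 1·2 + 0·0 - (-1)| / √(0² + 1² + 0²)
  = |0 + 2 + 0 + 1| / √(0 + 1 + 0)
  = |3| / √1
  = 3 / 1
  ≈ 3

3


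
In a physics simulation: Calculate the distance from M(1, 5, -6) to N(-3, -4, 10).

d = √[(x₂-x₁)² + (y₂-y₁)² + (z₂-z₁)²]
  = √[(-4)² + (-9)² + 16²]
  = √[16 + 81 + 256]
  = √353
  ≈ 18.79

18.79


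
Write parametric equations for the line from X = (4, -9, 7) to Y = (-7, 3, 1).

Direction vector d = Y - X = (-7 - 4, 3 + 9, 1 - 7) = (-11, 12, -6)
Parametric form r = X + t·d:
x = 4 - 11t, y = -9 + 12t, z = 7 - 6t

x = 4 - 11t, y = -9 + 12t, z = 7 - 6t


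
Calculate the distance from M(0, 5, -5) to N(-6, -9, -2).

d = √[(x₂-x₁)² + (y₂-y₁)² + (z₂-z₁)²]
  = √[(-6)² + (-14)² + 3²]
  = √[36 + 196 + 9]
  = √241
  ≈ 15.52

15.52


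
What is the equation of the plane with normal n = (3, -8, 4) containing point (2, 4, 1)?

The plane through P with normal n = (a, b, c) satisfies n·(r - P) = 0,
i.e. ax + by + cz = a·x₀ + b·y₀ + c·z₀.
d = 3·2 + (-8)·4 + 4·1
  = 6 - 32 + 4
  = -22
Equation: 3x - 8y + 4z = -22

3x - 8y + 4z = -22


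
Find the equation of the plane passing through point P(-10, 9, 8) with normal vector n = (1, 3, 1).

The plane through P with normal n = (a, b, c) satisfies n·(r - P) = 0,
i.e. ax + by + cz = a·x₀ + b·y₀ + c·z₀.
d = 1·(-10) + 3·9 + 1·8
  = -10 + 27 + 8
  = 25
Equation: x + 3y + z = 25

x + 3y + z = 25


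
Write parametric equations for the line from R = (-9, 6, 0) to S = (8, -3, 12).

Direction vector d = S - R = (8 + 9, -3 - 6, 12 + 0) = (17, -9, 12)
Parametric form r = R + t·d:
x = -9 + 17t, y = 6 - 9t, z = 0 + 12t

x = -9 + 17t, y = 6 - 9t, z = 0 + 12t


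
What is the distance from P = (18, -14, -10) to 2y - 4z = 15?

distance = |a·x₀ + b·y₀ + c·z₀ - d| / √(a² + b² + c²)
  = |0·18 + 2·(-14) + (-4)·(-10) - 15| / √(0² + 2² + (-4)²)
  = |0 - 28 + 40 - 15| / √(0 + 4 + 16)
  = |-3| / √20
  = 3 / 4.472
  ≈ 0.6708

0.6708


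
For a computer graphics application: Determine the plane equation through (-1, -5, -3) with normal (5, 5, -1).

The plane through P with normal n = (a, b, c) satisfies n·(r - P) = 0,
i.e. ax + by + cz = a·x₀ + b·y₀ + c·z₀.
d = 5·(-1) + 5·(-5) + (-1)·(-3)
  = -5 - 25 + 3
  = -27
Equation: 5x + 5y - z = -27

5x + 5y - z = -27


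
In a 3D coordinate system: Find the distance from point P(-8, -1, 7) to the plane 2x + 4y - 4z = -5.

distance = |a·x₀ + b·y₀ + c·z₀ - d| / √(a² + b² + c²)
  = |2·(-8) + 4·(-1) + (-4)·7 - (-5)| / √(2² + 4² + (-4)²)
  = |-16 - 4 - 28 + 5| / √(4 + 16 + 16)
  = |-43| / √36
  = 43 / 6
  ≈ 7.167

7.167


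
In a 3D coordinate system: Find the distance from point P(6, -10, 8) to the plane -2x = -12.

distance = |a·x₀ + b·y₀ + c·z₀ - d| / √(a² + b² + c²)
  = |(-2)·6 + 0·(-10) + 0·8 - (-12)| / √((-2)² + 0² + 0²)
  = |-12 + 0 + 0 + 12| / √(4 + 0 + 0)
  = |0| / √4
  = 0 / 2
  ≈ 0

0


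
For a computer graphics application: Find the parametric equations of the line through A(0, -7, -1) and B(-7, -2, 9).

Direction vector d = B - A = (-7 + 0, -2 + 7, 9 + 1) = (-7, 5, 10)
Parametric form r = A + t·d:
x = 0 - 7t, y = -7 + 5t, z = -1 + 10t

x = 0 - 7t, y = -7 + 5t, z = -1 + 10t


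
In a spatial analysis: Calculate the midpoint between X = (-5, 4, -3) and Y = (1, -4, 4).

M = ((x₁+x₂)/2, (y₁+y₂)/2, (z₁+z₂)/2)
  = ((-5 + 1)/2, (4 - 4)/2, (-3 + 4)/2)
  = (-4/2, 0/2, 1/2)
  = (-2, 0, 0.5)

(-2, 0, 0.5)


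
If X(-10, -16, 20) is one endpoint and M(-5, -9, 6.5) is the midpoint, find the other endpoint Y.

Y = 2M - X
  = (2·(-5) - (-10), 2·(-9) - (-16), 2·6.5 - 20)
  = (-10 + 10, -18 + 16, 13 - 20)
  = (0, -2, -7)

(0, -2, -7)


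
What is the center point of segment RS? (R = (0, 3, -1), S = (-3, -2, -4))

M = ((x₁+x₂)/2, (y₁+y₂)/2, (z₁+z₂)/2)
  = ((0 - 3)/2, (3 - 2)/2, (-1 - 4)/2)
  = (-3/2, 1/2, -5/2)
  = (-1.5, 0.5, -2.5)

(-1.5, 0.5, -2.5)


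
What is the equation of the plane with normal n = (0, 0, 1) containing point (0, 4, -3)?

The plane through P with normal n = (a, b, c) satisfies n·(r - P) = 0,
i.e. ax + by + cz = a·x₀ + b·y₀ + c·z₀.
d = 0·0 + 0·4 + 1·(-3)
  = 0 + 0 - 3
  = -3
Equation: z = -3

z = -3


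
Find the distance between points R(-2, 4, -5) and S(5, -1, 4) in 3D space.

d = √[(x₂-x₁)² + (y₂-y₁)² + (z₂-z₁)²]
  = √[7² + (-5)² + 9²]
  = √[49 + 25 + 81]
  = √155
  ≈ 12.45

12.45


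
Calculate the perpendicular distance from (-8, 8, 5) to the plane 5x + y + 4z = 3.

distance = |a·x₀ + b·y₀ + c·z₀ - d| / √(a² + b² + c²)
  = |5·(-8) + 1·8 + 4·5 - 3| / √(5² + 1² + 4²)
  = |-40 + 8 + 20 - 3| / √(25 + 1 + 16)
  = |-15| / √42
  = 15 / 6.481
  ≈ 2.315

2.315


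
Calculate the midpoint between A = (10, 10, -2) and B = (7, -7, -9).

M = ((x₁+x₂)/2, (y₁+y₂)/2, (z₁+z₂)/2)
  = ((10 + 7)/2, (10 - 7)/2, (-2 - 9)/2)
  = (17/2, 3/2, -11/2)
  = (8.5, 1.5, -5.5)

(8.5, 1.5, -5.5)


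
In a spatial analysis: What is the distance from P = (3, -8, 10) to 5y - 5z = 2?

distance = |a·x₀ + b·y₀ + c·z₀ - d| / √(a² + b² + c²)
  = |0·3 + 5·(-8) + (-5)·10 - 2| / √(0² + 5² + (-5)²)
  = |0 - 40 - 50 - 2| / √(0 + 25 + 25)
  = |-92| / √50
  = 92 / 7.071
  ≈ 13.01

13.01


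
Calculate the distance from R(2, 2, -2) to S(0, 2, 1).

d = √[(x₂-x₁)² + (y₂-y₁)² + (z₂-z₁)²]
  = √[(-2)² + 0² + 3²]
  = √[4 + 0 + 9]
  = √13
  ≈ 3.606

3.606


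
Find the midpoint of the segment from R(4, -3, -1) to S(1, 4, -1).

M = ((x₁+x₂)/2, (y₁+y₂)/2, (z₁+z₂)/2)
  = ((4 + 1)/2, (-3 + 4)/2, (-1 - 1)/2)
  = (5/2, 1/2, -2/2)
  = (2.5, 0.5, -1)

(2.5, 0.5, -1)


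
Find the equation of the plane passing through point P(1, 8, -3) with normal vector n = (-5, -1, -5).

The plane through P with normal n = (a, b, c) satisfies n·(r - P) = 0,
i.e. ax + by + cz = a·x₀ + b·y₀ + c·z₀.
d = (-5)·1 + (-1)·8 + (-5)·(-3)
  = -5 - 8 + 15
  = 2
Equation: -5x - y - 5z = 2

-5x - y - 5z = 2


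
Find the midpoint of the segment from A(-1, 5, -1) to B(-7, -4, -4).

M = ((x₁+x₂)/2, (y₁+y₂)/2, (z₁+z₂)/2)
  = ((-1 - 7)/2, (5 - 4)/2, (-1 - 4)/2)
  = (-8/2, 1/2, -5/2)
  = (-4, 0.5, -2.5)

(-4, 0.5, -2.5)


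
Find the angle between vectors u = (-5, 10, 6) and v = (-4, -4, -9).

u·v = (-5)·(-4) + 10·(-4) + 6·(-9) = 20 - 40 - 54 = -74
|u| = √((-5)² + 10² + 6²) = √161 ≈ 12.69
|v| = √((-4)² + (-4)² + (-9)²) = √113 ≈ 10.63
cos θ = (u·v)/(|u||v|) = -74/(12.69·10.63) ≈ -0.5486
θ = arccos(-0.5486) ≈ 123.3°

123.3°


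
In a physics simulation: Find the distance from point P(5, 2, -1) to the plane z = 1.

distance = |a·x₀ + b·y₀ + c·z₀ - d| / √(a² + b² + c²)
  = |0·5 + 0·2 + 1·(-1) - 1| / √(0² + 0² + 1²)
  = |0 + 0 - 1 - 1| / √(0 + 0 + 1)
  = |-2| / √1
  = 2 / 1
  ≈ 2

2


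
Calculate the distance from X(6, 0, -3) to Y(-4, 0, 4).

d = √[(x₂-x₁)² + (y₂-y₁)² + (z₂-z₁)²]
  = √[(-10)² + 0² + 7²]
  = √[100 + 0 + 49]
  = √149
  ≈ 12.21

12.21


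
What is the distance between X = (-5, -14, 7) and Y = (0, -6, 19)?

d = √[(x₂-x₁)² + (y₂-y₁)² + (z₂-z₁)²]
  = √[5² + 8² + 12²]
  = √[25 + 64 + 144]
  = √233
  ≈ 15.26

15.26


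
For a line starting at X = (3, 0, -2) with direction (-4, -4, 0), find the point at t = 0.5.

P(t) = X + t·d
  = (3 + (-4)·0.5, 0 + (-4)·0.5, -2 + 0·0.5)
  = (3 - 2, 0 - 2, -2 + 0)
  = (1, -2, -2)

(1, -2, -2)


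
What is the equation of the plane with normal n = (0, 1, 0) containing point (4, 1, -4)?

The plane through P with normal n = (a, b, c) satisfies n·(r - P) = 0,
i.e. ax + by + cz = a·x₀ + b·y₀ + c·z₀.
d = 0·4 + 1·1 + 0·(-4)
  = 0 + 1 + 0
  = 1
Equation: y = 1

y = 1


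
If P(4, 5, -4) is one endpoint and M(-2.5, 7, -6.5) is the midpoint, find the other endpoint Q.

Q = 2M - P
  = (2·(-2.5) - 4, 2·7 - 5, 2·(-6.5) - (-4))
  = (-5 - 4, 14 - 5, -13 + 4)
  = (-9, 9, -9)

(-9, 9, -9)


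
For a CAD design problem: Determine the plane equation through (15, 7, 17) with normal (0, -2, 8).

The plane through P with normal n = (a, b, c) satisfies n·(r - P) = 0,
i.e. ax + by + cz = a·x₀ + b·y₀ + c·z₀.
d = 0·15 + (-2)·7 + 8·17
  = 0 - 14 + 136
  = 122
Equation: -2y + 8z = 122

-2y + 8z = 122


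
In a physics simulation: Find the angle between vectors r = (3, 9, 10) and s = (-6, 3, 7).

r·s = 3·(-6) + 9·3 + 10·7 = -18 + 27 + 70 = 79
|r| = √(3² + 9² + 10²) = √190 ≈ 13.78
|s| = √((-6)² + 3² + 7²) = √94 ≈ 9.695
cos θ = (r·s)/(|r||s|) = 79/(13.78·9.695) ≈ 0.5911
θ = arccos(0.5911) ≈ 53.76°

53.76°


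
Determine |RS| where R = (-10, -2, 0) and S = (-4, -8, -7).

d = √[(x₂-x₁)² + (y₂-y₁)² + (z₂-z₁)²]
  = √[6² + (-6)² + (-7)²]
  = √[36 + 36 + 49]
  = √121
  ≈ 11

11


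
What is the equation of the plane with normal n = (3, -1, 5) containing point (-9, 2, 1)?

The plane through P with normal n = (a, b, c) satisfies n·(r - P) = 0,
i.e. ax + by + cz = a·x₀ + b·y₀ + c·z₀.
d = 3·(-9) + (-1)·2 + 5·1
  = -27 - 2 + 5
  = -24
Equation: 3x - y + 5z = -24

3x - y + 5z = -24


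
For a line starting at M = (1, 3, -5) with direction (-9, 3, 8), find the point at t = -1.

P(t) = M + t·d
  = (1 + (-9)·(-1), 3 + 3·(-1), -5 + 8·(-1))
  = (1 + 9, 3 - 3, -5 - 8)
  = (10, 0, -13)

(10, 0, -13)


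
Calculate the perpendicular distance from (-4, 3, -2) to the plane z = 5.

distance = |a·x₀ + b·y₀ + c·z₀ - d| / √(a² + b² + c²)
  = |0·(-4) + 0·3 + 1·(-2) - 5| / √(0² + 0² + 1²)
  = |0 + 0 - 2 - 5| / √(0 + 0 + 1)
  = |-7| / √1
  = 7 / 1
  ≈ 7

7


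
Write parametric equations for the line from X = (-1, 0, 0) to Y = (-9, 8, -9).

Direction vector d = Y - X = (-9 + 1, 8 + 0, -9 + 0) = (-8, 8, -9)
Parametric form r = X + t·d:
x = -1 - 8t, y = 0 + 8t, z = 0 - 9t

x = -1 - 8t, y = 0 + 8t, z = 0 - 9t


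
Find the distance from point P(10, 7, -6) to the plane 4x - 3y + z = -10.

distance = |a·x₀ + b·y₀ + c·z₀ - d| / √(a² + b² + c²)
  = |4·10 + (-3)·7 + 1·(-6) - (-10)| / √(4² + (-3)² + 1²)
  = |40 - 21 - 6 + 10| / √(16 + 9 + 1)
  = |23| / √26
  = 23 / 5.099
  ≈ 4.511

4.511


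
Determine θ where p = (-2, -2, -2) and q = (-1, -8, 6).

p·q = (-2)·(-1) + (-2)·(-8) + (-2)·6 = 2 + 16 - 12 = 6
|p| = √((-2)² + (-2)² + (-2)²) = √12 ≈ 3.464
|q| = √((-1)² + (-8)² + 6²) = √101 ≈ 10.05
cos θ = (p·q)/(|p||q|) = 6/(3.464·10.05) ≈ 0.1723
θ = arccos(0.1723) ≈ 80.08°

80.08°


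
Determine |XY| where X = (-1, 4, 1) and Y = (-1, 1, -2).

d = √[(x₂-x₁)² + (y₂-y₁)² + (z₂-z₁)²]
  = √[0² + (-3)² + (-3)²]
  = √[0 + 9 + 9]
  = √18
  ≈ 4.243

4.243


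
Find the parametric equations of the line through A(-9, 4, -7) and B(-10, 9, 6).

Direction vector d = B - A = (-10 + 9, 9 - 4, 6 + 7) = (-1, 5, 13)
Parametric form r = A + t·d:
x = -9 - t, y = 4 + 5t, z = -7 + 13t

x = -9 - t, y = 4 + 5t, z = -7 + 13t


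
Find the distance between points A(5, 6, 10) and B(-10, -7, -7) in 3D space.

d = √[(x₂-x₁)² + (y₂-y₁)² + (z₂-z₁)²]
  = √[(-15)² + (-13)² + (-17)²]
  = √[225 + 169 + 289]
  = √683
  ≈ 26.13

26.13


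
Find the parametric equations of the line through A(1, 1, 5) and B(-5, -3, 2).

Direction vector d = B - A = (-5 - 1, -3 - 1, 2 - 5) = (-6, -4, -3)
Parametric form r = A + t·d:
x = 1 - 6t, y = 1 - 4t, z = 5 - 3t

x = 1 - 6t, y = 1 - 4t, z = 5 - 3t


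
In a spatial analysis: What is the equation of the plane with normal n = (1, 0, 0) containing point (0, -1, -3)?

The plane through P with normal n = (a, b, c) satisfies n·(r - P) = 0,
i.e. ax + by + cz = a·x₀ + b·y₀ + c·z₀.
d = 1·0 + 0·(-1) + 0·(-3)
  = 0 + 0 + 0
  = 0
Equation: x = 0

x = 0


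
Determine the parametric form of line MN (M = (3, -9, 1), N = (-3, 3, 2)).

Direction vector d = N - M = (-3 - 3, 3 + 9, 2 - 1) = (-6, 12, 1)
Parametric form r = M + t·d:
x = 3 - 6t, y = -9 + 12t, z = 1 + t

x = 3 - 6t, y = -9 + 12t, z = 1 + t


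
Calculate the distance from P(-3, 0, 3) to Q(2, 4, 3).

d = √[(x₂-x₁)² + (y₂-y₁)² + (z₂-z₁)²]
  = √[5² + 4² + 0²]
  = √[25 + 16 + 0]
  = √41
  ≈ 6.403

6.403


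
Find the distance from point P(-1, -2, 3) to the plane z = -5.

distance = |a·x₀ + b·y₀ + c·z₀ - d| / √(a² + b² + c²)
  = |0·(-1) + 0·(-2) + 1·3 - (-5)| / √(0² + 0² + 1²)
  = |0 + 0 + 3 + 5| / √(0 + 0 + 1)
  = |8| / √1
  = 8 / 1
  ≈ 8

8


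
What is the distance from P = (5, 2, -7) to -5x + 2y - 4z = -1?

distance = |a·x₀ + b·y₀ + c·z₀ - d| / √(a² + b² + c²)
  = |(-5)·5 + 2·2 + (-4)·(-7) - (-1)| / √((-5)² + 2² + (-4)²)
  = |-25 + 4 + 28 + 1| / √(25 + 4 + 16)
  = |8| / √45
  = 8 / 6.708
  ≈ 1.193

1.193


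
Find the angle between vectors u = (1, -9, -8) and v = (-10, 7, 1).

u·v = 1·(-10) + (-9)·7 + (-8)·1 = -10 - 63 - 8 = -81
|u| = √(1² + (-9)² + (-8)²) = √146 ≈ 12.08
|v| = √((-10)² + 7² + 1²) = √150 ≈ 12.25
cos θ = (u·v)/(|u||v|) = -81/(12.08·12.25) ≈ -0.5473
θ = arccos(-0.5473) ≈ 123.2°

123.2°


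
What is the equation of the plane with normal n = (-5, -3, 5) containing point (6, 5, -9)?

The plane through P with normal n = (a, b, c) satisfies n·(r - P) = 0,
i.e. ax + by + cz = a·x₀ + b·y₀ + c·z₀.
d = (-5)·6 + (-3)·5 + 5·(-9)
  = -30 - 15 - 45
  = -90
Equation: -5x - 3y + 5z = -90

-5x - 3y + 5z = -90


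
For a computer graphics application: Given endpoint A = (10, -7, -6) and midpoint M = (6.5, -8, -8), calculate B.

B = 2M - A
  = (2·6.5 - 10, 2·(-8) - (-7), 2·(-8) - (-6))
  = (13 - 10, -16 + 7, -16 + 6)
  = (3, -9, -10)

(3, -9, -10)


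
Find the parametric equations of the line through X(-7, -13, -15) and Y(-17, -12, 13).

Direction vector d = Y - X = (-17 + 7, -12 + 13, 13 + 15) = (-10, 1, 28)
Parametric form r = X + t·d:
x = -7 - 10t, y = -13 + t, z = -15 + 28t

x = -7 - 10t, y = -13 + t, z = -15 + 28t


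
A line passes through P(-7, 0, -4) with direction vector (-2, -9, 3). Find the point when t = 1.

P(t) = P + t·d
  = (-7 + (-2)·1, 0 + (-9)·1, -4 + 3·1)
  = (-7 - 2, 0 - 9, -4 + 3)
  = (-9, -9, -1)

(-9, -9, -1)


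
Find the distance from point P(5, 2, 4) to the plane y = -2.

distance = |a·x₀ + b·y₀ + c·z₀ - d| / √(a² + b² + c²)
  = |0·5 + 1·2 + 0·4 - (-2)| / √(0² + 1² + 0²)
  = |0 + 2 + 0 + 2| / √(0 + 1 + 0)
  = |4| / √1
  = 4 / 1
  ≈ 4

4


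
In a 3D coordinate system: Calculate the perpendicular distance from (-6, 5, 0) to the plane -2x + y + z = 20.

distance = |a·x₀ + b·y₀ + c·z₀ - d| / √(a² + b² + c²)
  = |(-2)·(-6) + 1·5 + 1·0 - 20| / √((-2)² + 1² + 1²)
  = |12 + 5 + 0 - 20| / √(4 + 1 + 1)
  = |-3| / √6
  = 3 / 2.449
  ≈ 1.225

1.225


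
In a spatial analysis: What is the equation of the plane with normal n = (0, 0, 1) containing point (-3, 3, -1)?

The plane through P with normal n = (a, b, c) satisfies n·(r - P) = 0,
i.e. ax + by + cz = a·x₀ + b·y₀ + c·z₀.
d = 0·(-3) + 0·3 + 1·(-1)
  = 0 + 0 - 1
  = -1
Equation: z = -1

z = -1


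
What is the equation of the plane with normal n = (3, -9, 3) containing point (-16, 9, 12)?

The plane through P with normal n = (a, b, c) satisfies n·(r - P) = 0,
i.e. ax + by + cz = a·x₀ + b·y₀ + c·z₀.
d = 3·(-16) + (-9)·9 + 3·12
  = -48 - 81 + 36
  = -93
Equation: 3x - 9y + 3z = -93

3x - 9y + 3z = -93


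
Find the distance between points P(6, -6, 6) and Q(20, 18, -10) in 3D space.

d = √[(x₂-x₁)² + (y₂-y₁)² + (z₂-z₁)²]
  = √[14² + 24² + (-16)²]
  = √[196 + 576 + 256]
  = √1028
  ≈ 32.06

32.06


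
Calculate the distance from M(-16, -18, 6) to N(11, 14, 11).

d = √[(x₂-x₁)² + (y₂-y₁)² + (z₂-z₁)²]
  = √[27² + 32² + 5²]
  = √[729 + 1024 + 25]
  = √1778
  ≈ 42.17

42.17


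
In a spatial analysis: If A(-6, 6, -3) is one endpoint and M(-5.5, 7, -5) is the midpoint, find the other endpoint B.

B = 2M - A
  = (2·(-5.5) - (-6), 2·7 - 6, 2·(-5) - (-3))
  = (-11 + 6, 14 - 6, -10 + 3)
  = (-5, 8, -7)

(-5, 8, -7)


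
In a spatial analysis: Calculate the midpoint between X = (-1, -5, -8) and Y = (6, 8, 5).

M = ((x₁+x₂)/2, (y₁+y₂)/2, (z₁+z₂)/2)
  = ((-1 + 6)/2, (-5 + 8)/2, (-8 + 5)/2)
  = (5/2, 3/2, -3/2)
  = (2.5, 1.5, -1.5)

(2.5, 1.5, -1.5)


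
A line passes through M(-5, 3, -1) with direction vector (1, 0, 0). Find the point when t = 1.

P(t) = M + t·d
  = (-5 + 1·1, 3 + 0·1, -1 + 0·1)
  = (-5 + 1, 3 + 0, -1 + 0)
  = (-4, 3, -1)

(-4, 3, -1)


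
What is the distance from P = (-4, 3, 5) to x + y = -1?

distance = |a·x₀ + b·y₀ + c·z₀ - d| / √(a² + b² + c²)
  = |1·(-4) + 1·3 + 0·5 - (-1)| / √(1² + 1² + 0²)
  = |-4 + 3 + 0 + 1| / √(1 + 1 + 0)
  = |0| / √2
  = 0 / 1.414
  ≈ 0

0


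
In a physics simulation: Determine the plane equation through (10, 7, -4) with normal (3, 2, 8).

The plane through P with normal n = (a, b, c) satisfies n·(r - P) = 0,
i.e. ax + by + cz = a·x₀ + b·y₀ + c·z₀.
d = 3·10 + 2·7 + 8·(-4)
  = 30 + 14 - 32
  = 12
Equation: 3x + 2y + 8z = 12

3x + 2y + 8z = 12


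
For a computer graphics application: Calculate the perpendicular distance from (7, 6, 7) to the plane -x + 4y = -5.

distance = |a·x₀ + b·y₀ + c·z₀ - d| / √(a² + b² + c²)
  = |(-1)·7 + 4·6 + 0·7 - (-5)| / √((-1)² + 4² + 0²)
  = |-7 + 24 + 0 + 5| / √(1 + 16 + 0)
  = |22| / √17
  = 22 / 4.123
  ≈ 5.336

5.336


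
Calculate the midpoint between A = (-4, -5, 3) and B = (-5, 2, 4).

M = ((x₁+x₂)/2, (y₁+y₂)/2, (z₁+z₂)/2)
  = ((-4 - 5)/2, (-5 + 2)/2, (3 + 4)/2)
  = (-9/2, -3/2, 7/2)
  = (-4.5, -1.5, 3.5)

(-4.5, -1.5, 3.5)


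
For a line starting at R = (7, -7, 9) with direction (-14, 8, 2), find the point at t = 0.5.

P(t) = R + t·d
  = (7 + (-14)·0.5, -7 + 8·0.5, 9 + 2·0.5)
  = (7 - 7, -7 + 4, 9 + 1)
  = (0, -3, 10)

(0, -3, 10)


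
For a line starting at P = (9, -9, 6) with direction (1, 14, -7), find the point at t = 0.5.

P(t) = P + t·d
  = (9 + 1·0.5, -9 + 14·0.5, 6 + (-7)·0.5)
  = (9 + 0.5, -9 + 7, 6 - 3.5)
  = (9.5, -2, 2.5)

(9.5, -2, 2.5)


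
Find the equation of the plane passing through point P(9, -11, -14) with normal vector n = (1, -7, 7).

The plane through P with normal n = (a, b, c) satisfies n·(r - P) = 0,
i.e. ax + by + cz = a·x₀ + b·y₀ + c·z₀.
d = 1·9 + (-7)·(-11) + 7·(-14)
  = 9 + 77 - 98
  = -12
Equation: x - 7y + 7z = -12

x - 7y + 7z = -12


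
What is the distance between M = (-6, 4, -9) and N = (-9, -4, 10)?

d = √[(x₂-x₁)² + (y₂-y₁)² + (z₂-z₁)²]
  = √[(-3)² + (-8)² + 19²]
  = √[9 + 64 + 361]
  = √434
  ≈ 20.83

20.83


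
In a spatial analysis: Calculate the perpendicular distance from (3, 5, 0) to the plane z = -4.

distance = |a·x₀ + b·y₀ + c·z₀ - d| / √(a² + b² + c²)
  = |0·3 + 0·5 + 1·0 - (-4)| / √(0² + 0² + 1²)
  = |0 + 0 + 0 + 4| / √(0 + 0 + 1)
  = |4| / √1
  = 4 / 1
  ≈ 4

4


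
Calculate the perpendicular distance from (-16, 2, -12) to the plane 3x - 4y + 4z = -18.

distance = |a·x₀ + b·y₀ + c·z₀ - d| / √(a² + b² + c²)
  = |3·(-16) + (-4)·2 + 4·(-12) - (-18)| / √(3² + (-4)² + 4²)
  = |-48 - 8 - 48 + 18| / √(9 + 16 + 16)
  = |-86| / √41
  = 86 / 6.403
  ≈ 13.43

13.43


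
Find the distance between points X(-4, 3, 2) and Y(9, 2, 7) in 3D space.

d = √[(x₂-x₁)² + (y₂-y₁)² + (z₂-z₁)²]
  = √[13² + (-1)² + 5²]
  = √[169 + 1 + 25]
  = √195
  ≈ 13.96

13.96


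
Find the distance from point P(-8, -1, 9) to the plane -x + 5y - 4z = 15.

distance = |a·x₀ + b·y₀ + c·z₀ - d| / √(a² + b² + c²)
  = |(-1)·(-8) + 5·(-1) + (-4)·9 - 15| / √((-1)² + 5² + (-4)²)
  = |8 - 5 - 36 - 15| / √(1 + 25 + 16)
  = |-48| / √42
  = 48 / 6.481
  ≈ 7.407

7.407


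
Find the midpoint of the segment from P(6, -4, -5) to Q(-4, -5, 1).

M = ((x₁+x₂)/2, (y₁+y₂)/2, (z₁+z₂)/2)
  = ((6 - 4)/2, (-4 - 5)/2, (-5 + 1)/2)
  = (2/2, -9/2, -4/2)
  = (1, -4.5, -2)

(1, -4.5, -2)


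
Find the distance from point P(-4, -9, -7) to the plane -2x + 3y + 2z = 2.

distance = |a·x₀ + b·y₀ + c·z₀ - d| / √(a² + b² + c²)
  = |(-2)·(-4) + 3·(-9) + 2·(-7) - 2| / √((-2)² + 3² + 2²)
  = |8 - 27 - 14 - 2| / √(4 + 9 + 4)
  = |-35| / √17
  = 35 / 4.123
  ≈ 8.489

8.489


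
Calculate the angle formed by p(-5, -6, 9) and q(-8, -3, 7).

p·q = (-5)·(-8) + (-6)·(-3) + 9·7 = 40 + 18 + 63 = 121
|p| = √((-5)² + (-6)² + 9²) = √142 ≈ 11.92
|q| = √((-8)² + (-3)² + 7²) = √122 ≈ 11.05
cos θ = (p·q)/(|p||q|) = 121/(11.92·11.05) ≈ 0.9193
θ = arccos(0.9193) ≈ 23.17°

23.17°


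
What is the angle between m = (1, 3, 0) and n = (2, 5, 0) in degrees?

m·n = 1·2 + 3·5 + 0·0 = 2 + 15 + 0 = 17
|m| = √(1² + 3² + 0²) = √10 ≈ 3.162
|n| = √(2² + 5² + 0²) = √29 ≈ 5.385
cos θ = (m·n)/(|m||n|) = 17/(3.162·5.385) ≈ 0.9983
θ = arccos(0.9983) ≈ 3.366°

3.366°


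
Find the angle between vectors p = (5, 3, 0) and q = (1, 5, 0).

p·q = 5·1 + 3·5 + 0·0 = 5 + 15 + 0 = 20
|p| = √(5² + 3² + 0²) = √34 ≈ 5.831
|q| = √(1² + 5² + 0²) = √26 ≈ 5.099
cos θ = (p·q)/(|p||q|) = 20/(5.831·5.099) ≈ 0.6727
θ = arccos(0.6727) ≈ 47.73°

47.73°


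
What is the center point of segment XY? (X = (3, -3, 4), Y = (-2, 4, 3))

M = ((x₁+x₂)/2, (y₁+y₂)/2, (z₁+z₂)/2)
  = ((3 - 2)/2, (-3 + 4)/2, (4 + 3)/2)
  = (1/2, 1/2, 7/2)
  = (0.5, 0.5, 3.5)

(0.5, 0.5, 3.5)


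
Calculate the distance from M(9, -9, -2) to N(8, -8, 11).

d = √[(x₂-x₁)² + (y₂-y₁)² + (z₂-z₁)²]
  = √[(-1)² + 1² + 13²]
  = √[1 + 1 + 169]
  = √171
  ≈ 13.08

13.08


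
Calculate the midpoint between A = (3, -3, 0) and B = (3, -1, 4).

M = ((x₁+x₂)/2, (y₁+y₂)/2, (z₁+z₂)/2)
  = ((3 + 3)/2, (-3 - 1)/2, (0 + 4)/2)
  = (6/2, -4/2, 4/2)
  = (3, -2, 2)

(3, -2, 2)


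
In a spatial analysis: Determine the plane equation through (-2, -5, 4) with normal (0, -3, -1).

The plane through P with normal n = (a, b, c) satisfies n·(r - P) = 0,
i.e. ax + by + cz = a·x₀ + b·y₀ + c·z₀.
d = 0·(-2) + (-3)·(-5) + (-1)·4
  = 0 + 15 - 4
  = 11
Equation: -3y - z = 11

-3y - z = 11


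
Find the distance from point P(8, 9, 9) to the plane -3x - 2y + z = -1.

distance = |a·x₀ + b·y₀ + c·z₀ - d| / √(a² + b² + c²)
  = |(-3)·8 + (-2)·9 + 1·9 - (-1)| / √((-3)² + (-2)² + 1²)
  = |-24 - 18 + 9 + 1| / √(9 + 4 + 1)
  = |-32| / √14
  = 32 / 3.742
  ≈ 8.552

8.552


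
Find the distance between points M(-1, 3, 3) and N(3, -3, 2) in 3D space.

d = √[(x₂-x₁)² + (y₂-y₁)² + (z₂-z₁)²]
  = √[4² + (-6)² + (-1)²]
  = √[16 + 36 + 1]
  = √53
  ≈ 7.28

7.28


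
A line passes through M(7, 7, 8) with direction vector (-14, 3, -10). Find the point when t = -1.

P(t) = M + t·d
  = (7 + (-14)·(-1), 7 + 3·(-1), 8 + (-10)·(-1))
  = (7 + 14, 7 - 3, 8 + 10)
  = (21, 4, 18)

(21, 4, 18)


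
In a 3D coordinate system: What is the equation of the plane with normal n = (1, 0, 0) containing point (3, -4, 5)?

The plane through P with normal n = (a, b, c) satisfies n·(r - P) = 0,
i.e. ax + by + cz = a·x₀ + b·y₀ + c·z₀.
d = 1·3 + 0·(-4) + 0·5
  = 3 + 0 + 0
  = 3
Equation: x = 3

x = 3


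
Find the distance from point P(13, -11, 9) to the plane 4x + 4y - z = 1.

distance = |a·x₀ + b·y₀ + c·z₀ - d| / √(a² + b² + c²)
  = |4·13 + 4·(-11) + (-1)·9 - 1| / √(4² + 4² + (-1)²)
  = |52 - 44 - 9 - 1| / √(16 + 16 + 1)
  = |-2| / √33
  = 2 / 5.745
  ≈ 0.3482

0.3482


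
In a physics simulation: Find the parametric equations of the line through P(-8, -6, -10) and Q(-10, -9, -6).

Direction vector d = Q - P = (-10 + 8, -9 + 6, -6 + 10) = (-2, -3, 4)
Parametric form r = P + t·d:
x = -8 - 2t, y = -6 - 3t, z = -10 + 4t

x = -8 - 2t, y = -6 - 3t, z = -10 + 4t


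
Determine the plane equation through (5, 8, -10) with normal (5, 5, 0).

The plane through P with normal n = (a, b, c) satisfies n·(r - P) = 0,
i.e. ax + by + cz = a·x₀ + b·y₀ + c·z₀.
d = 5·5 + 5·8 + 0·(-10)
  = 25 + 40 + 0
  = 65
Equation: 5x + 5y = 65

5x + 5y = 65


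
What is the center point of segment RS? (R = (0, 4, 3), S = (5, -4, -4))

M = ((x₁+x₂)/2, (y₁+y₂)/2, (z₁+z₂)/2)
  = ((0 + 5)/2, (4 - 4)/2, (3 - 4)/2)
  = (5/2, 0/2, -1/2)
  = (2.5, 0, -0.5)

(2.5, 0, -0.5)


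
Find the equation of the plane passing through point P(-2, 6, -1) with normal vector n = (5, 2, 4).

The plane through P with normal n = (a, b, c) satisfies n·(r - P) = 0,
i.e. ax + by + cz = a·x₀ + b·y₀ + c·z₀.
d = 5·(-2) + 2·6 + 4·(-1)
  = -10 + 12 - 4
  = -2
Equation: 5x + 2y + 4z = -2

5x + 2y + 4z = -2


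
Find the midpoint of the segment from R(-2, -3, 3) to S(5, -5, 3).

M = ((x₁+x₂)/2, (y₁+y₂)/2, (z₁+z₂)/2)
  = ((-2 + 5)/2, (-3 - 5)/2, (3 + 3)/2)
  = (3/2, -8/2, 6/2)
  = (1.5, -4, 3)

(1.5, -4, 3)


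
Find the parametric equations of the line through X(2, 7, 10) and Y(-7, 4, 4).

Direction vector d = Y - X = (-7 - 2, 4 - 7, 4 - 10) = (-9, -3, -6)
Parametric form r = X + t·d:
x = 2 - 9t, y = 7 - 3t, z = 10 - 6t

x = 2 - 9t, y = 7 - 3t, z = 10 - 6t


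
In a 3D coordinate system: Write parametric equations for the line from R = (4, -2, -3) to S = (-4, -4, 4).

Direction vector d = S - R = (-4 - 4, -4 + 2, 4 + 3) = (-8, -2, 7)
Parametric form r = R + t·d:
x = 4 - 8t, y = -2 - 2t, z = -3 + 7t

x = 4 - 8t, y = -2 - 2t, z = -3 + 7t


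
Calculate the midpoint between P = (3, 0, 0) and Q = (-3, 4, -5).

M = ((x₁+x₂)/2, (y₁+y₂)/2, (z₁+z₂)/2)
  = ((3 - 3)/2, (0 + 4)/2, (0 - 5)/2)
  = (0/2, 4/2, -5/2)
  = (0, 2, -2.5)

(0, 2, -2.5)


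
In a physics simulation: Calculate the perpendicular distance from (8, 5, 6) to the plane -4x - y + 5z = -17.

distance = |a·x₀ + b·y₀ + c·z₀ - d| / √(a² + b² + c²)
  = |(-4)·8 + (-1)·5 + 5·6 - (-17)| / √((-4)² + (-1)² + 5²)
  = |-32 - 5 + 30 + 17| / √(16 + 1 + 25)
  = |10| / √42
  = 10 / 6.481
  ≈ 1.543

1.543


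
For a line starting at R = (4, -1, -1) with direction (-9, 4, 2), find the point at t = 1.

P(t) = R + t·d
  = (4 + (-9)·1, -1 + 4·1, -1 + 2·1)
  = (4 - 9, -1 + 4, -1 + 2)
  = (-5, 3, 1)

(-5, 3, 1)


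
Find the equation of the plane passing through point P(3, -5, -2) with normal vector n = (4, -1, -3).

The plane through P with normal n = (a, b, c) satisfies n·(r - P) = 0,
i.e. ax + by + cz = a·x₀ + b·y₀ + c·z₀.
d = 4·3 + (-1)·(-5) + (-3)·(-2)
  = 12 + 5 + 6
  = 23
Equation: 4x - y - 3z = 23

4x - y - 3z = 23


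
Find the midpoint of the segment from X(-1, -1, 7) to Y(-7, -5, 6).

M = ((x₁+x₂)/2, (y₁+y₂)/2, (z₁+z₂)/2)
  = ((-1 - 7)/2, (-1 - 5)/2, (7 + 6)/2)
  = (-8/2, -6/2, 13/2)
  = (-4, -3, 6.5)

(-4, -3, 6.5)


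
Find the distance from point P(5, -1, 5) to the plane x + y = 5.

distance = |a·x₀ + b·y₀ + c·z₀ - d| / √(a² + b² + c²)
  = |1·5 + 1·(-1) + 0·5 - 5| / √(1² + 1² + 0²)
  = |5 - 1 + 0 - 5| / √(1 + 1 + 0)
  = |-1| / √2
  = 1 / 1.414
  ≈ 0.7071

0.7071


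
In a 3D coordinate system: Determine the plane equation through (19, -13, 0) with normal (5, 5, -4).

The plane through P with normal n = (a, b, c) satisfies n·(r - P) = 0,
i.e. ax + by + cz = a·x₀ + b·y₀ + c·z₀.
d = 5·19 + 5·(-13) + (-4)·0
  = 95 - 65 + 0
  = 30
Equation: 5x + 5y - 4z = 30

5x + 5y - 4z = 30


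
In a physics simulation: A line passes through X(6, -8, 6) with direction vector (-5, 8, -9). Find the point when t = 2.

P(t) = X + t·d
  = (6 + (-5)·2, -8 + 8·2, 6 + (-9)·2)
  = (6 - 10, -8 + 16, 6 - 18)
  = (-4, 8, -12)

(-4, 8, -12)


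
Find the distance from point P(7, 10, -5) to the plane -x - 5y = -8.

distance = |a·x₀ + b·y₀ + c·z₀ - d| / √(a² + b² + c²)
  = |(-1)·7 + (-5)·10 + 0·(-5) - (-8)| / √((-1)² + (-5)² + 0²)
  = |-7 - 50 + 0 + 8| / √(1 + 25 + 0)
  = |-49| / √26
  = 49 / 5.099
  ≈ 9.61

9.61
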